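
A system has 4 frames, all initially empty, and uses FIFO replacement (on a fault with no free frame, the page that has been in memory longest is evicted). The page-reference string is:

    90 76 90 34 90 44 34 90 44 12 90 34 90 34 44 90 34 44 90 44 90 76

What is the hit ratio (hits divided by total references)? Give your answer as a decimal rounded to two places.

0.68

90 → fault, frames [90]
76 → fault, frames [90, 76]
90 → hit
34 → fault, frames [90, 76, 34]
90 → hit
44 → fault, frames [90, 76, 34, 44]
34 → hit
90 → hit
44 → hit
12 → fault, evict 90, frames [76, 34, 44, 12]
90 → fault, evict 76, frames [34, 44, 12, 90]
34 → hit
90 → hit
34 → hit
44 → hit
90 → hit
34 → hit
44 → hit
90 → hit
44 → hit
90 → hit
76 → fault, evict 34, frames [44, 12, 90, 76]
Hits: 15 of 22 references → 15/22 = 0.6818.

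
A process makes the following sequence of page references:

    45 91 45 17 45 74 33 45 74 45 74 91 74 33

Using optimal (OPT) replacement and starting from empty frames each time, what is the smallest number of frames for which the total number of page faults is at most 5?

f=1: 14 faults
f=2: 8 faults
f=3: 6 faults
f=4: 5 faults
f=5: 5 faults
Smallest f with faults ≤ 5 is 4.

4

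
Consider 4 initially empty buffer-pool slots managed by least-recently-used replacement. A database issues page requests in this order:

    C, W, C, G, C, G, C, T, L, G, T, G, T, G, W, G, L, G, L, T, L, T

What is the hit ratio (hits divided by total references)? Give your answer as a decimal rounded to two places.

C → miss, frames [C]
W → miss, frames [C, W]
C → hit
G → miss, frames [W, C, G]
C → hit
G → hit
C → hit
T → miss, frames [W, G, C, T]
L → miss, evict W, frames [G, C, T, L]
G → hit
T → hit
G → hit
T → hit
G → hit
W → miss, evict C, frames [L, T, G, W]
G → hit
L → hit
G → hit
L → hit
T → hit
L → hit
T → hit
Hits: 16 of 22 references → 16/22 = 0.7273.

0.73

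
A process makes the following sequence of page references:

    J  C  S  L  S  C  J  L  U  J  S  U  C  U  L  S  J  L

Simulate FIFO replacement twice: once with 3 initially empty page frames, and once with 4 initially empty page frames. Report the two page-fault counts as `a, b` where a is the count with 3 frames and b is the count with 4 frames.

3 frames: F F F F . . F . F . F . F . F . F . → 10 faults.
4 frames: F F F F . . . . F F . . F . . F . F → 9 faults.
9 < 10: adding a frame reduced faults, as is typical.

10, 9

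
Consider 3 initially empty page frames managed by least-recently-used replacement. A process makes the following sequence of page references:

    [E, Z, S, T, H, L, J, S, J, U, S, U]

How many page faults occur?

9

E -> miss, frames (E)
Z -> miss, frames (E Z)
S -> miss, frames (E Z S)
T -> miss, evict E, frames (Z S T)
H -> miss, evict Z, frames (S T H)
L -> miss, evict S, frames (T H L)
J -> miss, evict T, frames (H L J)
S -> miss, evict H, frames (L J S)
J -> hit
U -> miss, evict L, frames (S J U)
S -> hit
U -> hit
Page faults: 9.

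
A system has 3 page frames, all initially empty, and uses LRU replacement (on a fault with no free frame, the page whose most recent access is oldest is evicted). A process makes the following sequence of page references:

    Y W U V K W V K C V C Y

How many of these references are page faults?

Y → miss, frames {Y}
W → miss, frames {Y,W}
U → miss, frames {Y,W,U}
V → miss, evict Y, frames {W,U,V}
K → miss, evict W, frames {U,V,K}
W → miss, evict U, frames {V,K,W}
V → hit
K → hit
C → miss, evict W, frames {V,K,C}
V → hit
C → hit
Y → miss, evict K, frames {V,C,Y}
Page faults: 8.

8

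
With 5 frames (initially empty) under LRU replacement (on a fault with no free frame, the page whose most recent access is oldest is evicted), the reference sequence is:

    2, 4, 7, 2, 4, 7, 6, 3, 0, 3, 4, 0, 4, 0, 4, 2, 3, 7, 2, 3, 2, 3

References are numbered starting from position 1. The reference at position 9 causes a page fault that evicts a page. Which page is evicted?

2

pos 1: 2 → fault, frames [2]
pos 2: 4 → fault, frames [2, 4]
pos 3: 7 → fault, frames [2, 4, 7]
pos 4: 2 → hit
pos 5: 4 → hit
pos 6: 7 → hit
pos 7: 6 → fault, frames [2, 4, 7, 6]
pos 8: 3 → fault, frames [2, 4, 7, 6, 3]
pos 9: 0 → fault, evict 2, frames [4, 7, 6, 3, 0]
At position 9, page 2 is evicted.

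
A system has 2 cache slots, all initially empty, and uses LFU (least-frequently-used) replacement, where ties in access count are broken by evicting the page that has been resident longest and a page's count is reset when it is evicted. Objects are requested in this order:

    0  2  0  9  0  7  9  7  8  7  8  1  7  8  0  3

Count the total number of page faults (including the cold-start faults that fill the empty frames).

0 -> miss, frames (0)
2 -> miss, frames (0 2)
0 -> hit
9 -> miss, evict 2, frames (0 9)
0 -> hit
7 -> miss, evict 9, frames (0 7)
9 -> miss, evict 7, frames (0 9)
7 -> miss, evict 9, frames (0 7)
8 -> miss, evict 7, frames (0 8)
7 -> miss, evict 8, frames (0 7)
8 -> miss, evict 7, frames (0 8)
1 -> miss, evict 8, frames (0 1)
7 -> miss, evict 1, frames (0 7)
8 -> miss, evict 7, frames (0 8)
0 -> hit
3 -> miss, evict 8, frames (0 3)
Page faults: 13.

13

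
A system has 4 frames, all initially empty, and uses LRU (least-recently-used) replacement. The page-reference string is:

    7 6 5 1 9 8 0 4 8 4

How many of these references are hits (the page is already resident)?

2

7: miss, frames [7]
6: miss, frames [7, 6]
5: miss, frames [7, 6, 5]
1: miss, frames [7, 6, 5, 1]
9: miss, evict 7, frames [6, 5, 1, 9]
8: miss, evict 6, frames [5, 1, 9, 8]
0: miss, evict 5, frames [1, 9, 8, 0]
4: miss, evict 1, frames [9, 8, 0, 4]
8: hit
4: hit
Hits: 2.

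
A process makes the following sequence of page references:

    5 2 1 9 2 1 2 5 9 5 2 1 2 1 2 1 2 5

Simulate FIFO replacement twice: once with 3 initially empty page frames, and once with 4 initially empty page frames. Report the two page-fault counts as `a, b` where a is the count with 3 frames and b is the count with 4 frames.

7, 4

3 frames: F F F F . . . F . . F F . . . . . . → 7 faults.
4 frames: F F F F . . . . . . . . . . . . . . → 4 faults.
4 < 7: adding a frame reduced faults, as is typical.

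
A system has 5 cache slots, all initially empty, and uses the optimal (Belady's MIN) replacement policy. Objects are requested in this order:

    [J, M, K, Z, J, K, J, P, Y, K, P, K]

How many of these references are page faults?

6

J: fault, frames (J)
M: fault, frames (J M)
K: fault, frames (J M K)
Z: fault, frames (J M K Z)
J: hit
K: hit
J: hit
P: fault, frames (J M K Z P)
Y: fault, evict Z, frames (J M K P Y)
K: hit
P: hit
K: hit
Page faults: 6.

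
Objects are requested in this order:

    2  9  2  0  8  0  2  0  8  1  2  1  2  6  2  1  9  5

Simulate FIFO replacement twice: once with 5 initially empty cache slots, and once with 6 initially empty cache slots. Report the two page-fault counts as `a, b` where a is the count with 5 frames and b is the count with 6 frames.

9, 7

5 frames: F F . F F . . . . F . . . F F . F F → 9 faults.
6 frames: F F . F F . . . . F . . . F . . . F → 7 faults.
7 < 9: adding a frame reduced faults, as is typical.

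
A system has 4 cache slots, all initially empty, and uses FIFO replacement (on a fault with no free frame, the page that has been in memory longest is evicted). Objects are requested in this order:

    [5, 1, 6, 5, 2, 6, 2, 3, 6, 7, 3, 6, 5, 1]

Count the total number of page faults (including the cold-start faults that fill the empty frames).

8

5 -> miss, frames [5]
1 -> miss, frames [5, 1]
6 -> miss, frames [5, 1, 6]
5 -> hit
2 -> miss, frames [5, 1, 6, 2]
6 -> hit
2 -> hit
3 -> miss, evict 5, frames [1, 6, 2, 3]
6 -> hit
7 -> miss, evict 1, frames [6, 2, 3, 7]
3 -> hit
6 -> hit
5 -> miss, evict 6, frames [2, 3, 7, 5]
1 -> miss, evict 2, frames [3, 7, 5, 1]
Page faults: 8.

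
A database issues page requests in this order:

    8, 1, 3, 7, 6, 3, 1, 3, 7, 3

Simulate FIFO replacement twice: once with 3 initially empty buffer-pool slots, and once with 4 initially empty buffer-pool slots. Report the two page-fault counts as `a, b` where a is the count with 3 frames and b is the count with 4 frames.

3 frames: F F F F F . F F F . → 8 faults.
4 frames: F F F F F . . . . . → 5 faults.
5 < 8: adding a frame reduced faults, as is typical.

8, 5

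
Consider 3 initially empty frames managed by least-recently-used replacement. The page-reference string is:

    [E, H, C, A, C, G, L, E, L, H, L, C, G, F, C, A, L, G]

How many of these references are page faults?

E: fault, frames [E]
H: fault, frames [E, H]
C: fault, frames [E, H, C]
A: fault, evict E, frames [H, C, A]
C: hit
G: fault, evict H, frames [A, C, G]
L: fault, evict A, frames [C, G, L]
E: fault, evict C, frames [G, L, E]
L: hit
H: fault, evict G, frames [E, L, H]
L: hit
C: fault, evict E, frames [H, L, C]
G: fault, evict H, frames [L, C, G]
F: fault, evict L, frames [C, G, F]
C: hit
A: fault, evict G, frames [F, C, A]
L: fault, evict F, frames [C, A, L]
G: fault, evict C, frames [A, L, G]
Page faults: 14.

14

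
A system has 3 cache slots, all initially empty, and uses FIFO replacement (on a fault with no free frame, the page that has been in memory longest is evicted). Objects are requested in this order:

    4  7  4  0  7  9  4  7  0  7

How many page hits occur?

4 → miss, frames {4}
7 → miss, frames {4,7}
4 → hit
0 → miss, frames {4,7,0}
7 → hit
9 → miss, evict 4, frames {7,0,9}
4 → miss, evict 7, frames {0,9,4}
7 → miss, evict 0, frames {9,4,7}
0 → miss, evict 9, frames {4,7,0}
7 → hit
Hits: 3.

3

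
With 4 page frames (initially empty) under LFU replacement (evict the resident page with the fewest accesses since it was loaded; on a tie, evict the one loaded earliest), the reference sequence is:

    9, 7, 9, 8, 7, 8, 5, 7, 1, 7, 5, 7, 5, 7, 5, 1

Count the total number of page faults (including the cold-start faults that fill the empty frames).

9: fault, frames {9}
7: fault, frames {9,7}
9: hit
8: fault, frames {9,7,8}
7: hit
8: hit
5: fault, frames {9,7,8,5}
7: hit
1: fault, evict 5, frames {9,7,8,1}
7: hit
5: fault, evict 1, frames {9,7,8,5}
7: hit
5: hit
7: hit
5: hit
1: fault, evict 9, frames {7,8,5,1}
Page faults: 7.

7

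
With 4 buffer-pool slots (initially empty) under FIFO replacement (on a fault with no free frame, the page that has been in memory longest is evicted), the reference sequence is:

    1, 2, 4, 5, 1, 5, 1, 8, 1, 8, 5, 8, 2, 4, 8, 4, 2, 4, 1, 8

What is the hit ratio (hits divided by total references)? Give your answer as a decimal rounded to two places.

1 -> fault, frames {1}
2 -> fault, frames {1,2}
4 -> fault, frames {1,2,4}
5 -> fault, frames {1,2,4,5}
1 -> hit
5 -> hit
1 -> hit
8 -> fault, evict 1, frames {2,4,5,8}
1 -> fault, evict 2, frames {4,5,8,1}
8 -> hit
5 -> hit
8 -> hit
2 -> fault, evict 4, frames {5,8,1,2}
4 -> fault, evict 5, frames {8,1,2,4}
8 -> hit
4 -> hit
2 -> hit
4 -> hit
1 -> hit
8 -> hit
Hits: 12 of 20 references → 12/20 = 0.6000.

0.60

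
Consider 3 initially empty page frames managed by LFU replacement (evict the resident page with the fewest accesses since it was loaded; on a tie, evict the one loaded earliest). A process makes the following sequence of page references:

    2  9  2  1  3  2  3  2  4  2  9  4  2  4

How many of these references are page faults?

7

2 -> fault, frames {2}
9 -> fault, frames {2,9}
2 -> hit
1 -> fault, frames {2,9,1}
3 -> fault, evict 9, frames {2,1,3}
2 -> hit
3 -> hit
2 -> hit
4 -> fault, evict 1, frames {2,3,4}
2 -> hit
9 -> fault, evict 4, frames {2,3,9}
4 -> fault, evict 9, frames {2,3,4}
2 -> hit
4 -> hit
Page faults: 7.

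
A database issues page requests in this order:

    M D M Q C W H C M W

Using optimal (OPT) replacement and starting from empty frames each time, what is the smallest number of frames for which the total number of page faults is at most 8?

2

f=1: 10 faults
f=2: 8 faults
f=3: 7 faults
f=4: 6 faults
f=5: 6 faults
f=6: 6 faults
Smallest f with faults ≤ 8 is 2.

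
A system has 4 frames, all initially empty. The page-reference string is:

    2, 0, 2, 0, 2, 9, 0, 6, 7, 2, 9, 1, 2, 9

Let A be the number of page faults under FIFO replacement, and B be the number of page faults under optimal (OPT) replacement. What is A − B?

2

Under FIFO: F F . . . F . F F F . F . F → 8 faults.
Under OPT: F F . . . F . F F . . F . . → 6 faults.
A − B = 8 − 6 = 2.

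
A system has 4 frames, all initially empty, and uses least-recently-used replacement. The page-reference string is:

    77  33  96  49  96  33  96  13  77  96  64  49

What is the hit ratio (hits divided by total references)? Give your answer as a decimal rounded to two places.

77 → fault, frames [77]
33 → fault, frames [77, 33]
96 → fault, frames [77, 33, 96]
49 → fault, frames [77, 33, 96, 49]
96 → hit
33 → hit
96 → hit
13 → fault, evict 77, frames [49, 33, 96, 13]
77 → fault, evict 49, frames [33, 96, 13, 77]
96 → hit
64 → fault, evict 33, frames [13, 77, 96, 64]
49 → fault, evict 13, frames [77, 96, 64, 49]
Hits: 4 of 12 references → 4/12 = 0.3333.

0.33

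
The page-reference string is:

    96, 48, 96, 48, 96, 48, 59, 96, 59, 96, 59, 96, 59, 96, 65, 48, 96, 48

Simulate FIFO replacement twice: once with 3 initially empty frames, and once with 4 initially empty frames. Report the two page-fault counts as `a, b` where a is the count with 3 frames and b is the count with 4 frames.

6, 4

3 frames: F F . . . . F . . . . . . . F . F F → 6 faults.
4 frames: F F . . . . F . . . . . . . F . . . → 4 faults.
4 < 6: adding a frame reduced faults, as is typical.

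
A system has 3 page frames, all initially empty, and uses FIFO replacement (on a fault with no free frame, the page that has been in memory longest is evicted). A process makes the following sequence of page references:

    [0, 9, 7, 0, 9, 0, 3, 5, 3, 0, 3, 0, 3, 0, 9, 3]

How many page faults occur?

0 → fault, frames (0)
9 → fault, frames (0 9)
7 → fault, frames (0 9 7)
0 → hit
9 → hit
0 → hit
3 → fault, evict 0, frames (9 7 3)
5 → fault, evict 9, frames (7 3 5)
3 → hit
0 → fault, evict 7, frames (3 5 0)
3 → hit
0 → hit
3 → hit
0 → hit
9 → fault, evict 3, frames (5 0 9)
3 → fault, evict 5, frames (0 9 3)
Page faults: 8.

8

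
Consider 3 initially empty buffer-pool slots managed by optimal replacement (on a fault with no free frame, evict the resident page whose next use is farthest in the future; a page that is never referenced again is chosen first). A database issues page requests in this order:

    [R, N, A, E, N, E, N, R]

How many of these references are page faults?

4

R → fault, frames {R}
N → fault, frames {R,N}
A → fault, frames {R,N,A}
E → fault, evict A, frames {R,N,E}
N → hit
E → hit
N → hit
R → hit
Page faults: 4.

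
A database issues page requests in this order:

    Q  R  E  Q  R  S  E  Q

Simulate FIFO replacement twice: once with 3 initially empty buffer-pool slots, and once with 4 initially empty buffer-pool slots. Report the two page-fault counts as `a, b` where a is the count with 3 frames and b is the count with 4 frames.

5, 4

3 frames: F F F . . F . F → 5 faults.
4 frames: F F F . . F . . → 4 faults.
4 < 5: adding a frame reduced faults, as is typical.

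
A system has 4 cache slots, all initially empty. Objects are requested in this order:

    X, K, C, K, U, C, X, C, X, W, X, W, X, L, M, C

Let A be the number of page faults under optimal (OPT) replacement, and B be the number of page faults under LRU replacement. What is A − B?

-1

Under OPT: F F F . F . . . . F . . . F F . → 7 faults.
Under LRU: F F F . F . . . . F . . . F F F → 8 faults.
A − B = 7 − 8 = -1.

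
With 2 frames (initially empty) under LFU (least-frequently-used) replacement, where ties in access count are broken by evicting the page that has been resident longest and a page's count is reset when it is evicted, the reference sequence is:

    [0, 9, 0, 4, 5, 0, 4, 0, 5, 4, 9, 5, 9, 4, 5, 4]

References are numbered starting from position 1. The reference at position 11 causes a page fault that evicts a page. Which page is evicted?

4

pos 1: 0: miss, frames (0)
pos 2: 9: miss, frames (0 9)
pos 3: 0: hit
pos 4: 4: miss, evict 9, frames (0 4)
pos 5: 5: miss, evict 4, frames (0 5)
pos 6: 0: hit
pos 7: 4: miss, evict 5, frames (0 4)
pos 8: 0: hit
pos 9: 5: miss, evict 4, frames (0 5)
pos 10: 4: miss, evict 5, frames (0 4)
pos 11: 9: miss, evict 4, frames (0 9)
At position 11, page 4 is evicted.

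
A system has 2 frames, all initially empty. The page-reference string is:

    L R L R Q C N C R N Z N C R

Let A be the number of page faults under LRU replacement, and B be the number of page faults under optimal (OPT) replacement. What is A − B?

1

Under LRU: F F . . F F F . F F F . F F → 10 faults.
Under OPT: F F . . F F F . F . F . F F → 9 faults.
A − B = 10 − 9 = 1.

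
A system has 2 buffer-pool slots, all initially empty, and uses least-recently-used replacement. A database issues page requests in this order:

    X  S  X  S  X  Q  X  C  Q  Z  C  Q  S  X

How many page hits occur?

X -> miss, frames (X)
S -> miss, frames (X S)
X -> hit
S -> hit
X -> hit
Q -> miss, evict S, frames (X Q)
X -> hit
C -> miss, evict Q, frames (X C)
Q -> miss, evict X, frames (C Q)
Z -> miss, evict C, frames (Q Z)
C -> miss, evict Q, frames (Z C)
Q -> miss, evict Z, frames (C Q)
S -> miss, evict C, frames (Q S)
X -> miss, evict Q, frames (S X)
Hits: 4.

4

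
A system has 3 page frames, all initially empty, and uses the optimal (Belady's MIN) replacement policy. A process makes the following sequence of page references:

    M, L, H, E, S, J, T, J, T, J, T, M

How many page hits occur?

5

M -> miss, frames [M]
L -> miss, frames [M, L]
H -> miss, frames [M, L, H]
E -> miss, evict H, frames [M, L, E]
S -> miss, evict E, frames [M, L, S]
J -> miss, evict S, frames [M, L, J]
T -> miss, evict L, frames [M, J, T]
J -> hit
T -> hit
J -> hit
T -> hit
M -> hit
Hits: 5.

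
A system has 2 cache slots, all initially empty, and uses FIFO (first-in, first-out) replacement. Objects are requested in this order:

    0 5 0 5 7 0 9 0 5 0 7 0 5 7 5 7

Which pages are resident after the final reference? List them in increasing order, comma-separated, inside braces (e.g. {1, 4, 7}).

{5, 7}

0: miss, frames (0)
5: miss, frames (0 5)
0: hit
5: hit
7: miss, evict 0, frames (5 7)
0: miss, evict 5, frames (7 0)
9: miss, evict 7, frames (0 9)
0: hit
5: miss, evict 0, frames (9 5)
0: miss, evict 9, frames (5 0)
7: miss, evict 5, frames (0 7)
0: hit
5: miss, evict 0, frames (7 5)
7: hit
5: hit
7: hit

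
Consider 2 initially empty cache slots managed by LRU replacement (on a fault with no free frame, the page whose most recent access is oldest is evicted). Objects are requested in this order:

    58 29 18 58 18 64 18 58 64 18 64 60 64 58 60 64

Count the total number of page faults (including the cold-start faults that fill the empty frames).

12

58: fault, frames [58]
29: fault, frames [58, 29]
18: fault, evict 58, frames [29, 18]
58: fault, evict 29, frames [18, 58]
18: hit
64: fault, evict 58, frames [18, 64]
18: hit
58: fault, evict 64, frames [18, 58]
64: fault, evict 18, frames [58, 64]
18: fault, evict 58, frames [64, 18]
64: hit
60: fault, evict 18, frames [64, 60]
64: hit
58: fault, evict 60, frames [64, 58]
60: fault, evict 64, frames [58, 60]
64: fault, evict 58, frames [60, 64]
Page faults: 12.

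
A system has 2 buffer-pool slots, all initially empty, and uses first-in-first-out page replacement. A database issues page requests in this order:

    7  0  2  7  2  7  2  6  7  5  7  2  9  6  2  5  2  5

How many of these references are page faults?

12

7 -> miss, frames (7)
0 -> miss, frames (7 0)
2 -> miss, evict 7, frames (0 2)
7 -> miss, evict 0, frames (2 7)
2 -> hit
7 -> hit
2 -> hit
6 -> miss, evict 2, frames (7 6)
7 -> hit
5 -> miss, evict 7, frames (6 5)
7 -> miss, evict 6, frames (5 7)
2 -> miss, evict 5, frames (7 2)
9 -> miss, evict 7, frames (2 9)
6 -> miss, evict 2, frames (9 6)
2 -> miss, evict 9, frames (6 2)
5 -> miss, evict 6, frames (2 5)
2 -> hit
5 -> hit
Page faults: 12.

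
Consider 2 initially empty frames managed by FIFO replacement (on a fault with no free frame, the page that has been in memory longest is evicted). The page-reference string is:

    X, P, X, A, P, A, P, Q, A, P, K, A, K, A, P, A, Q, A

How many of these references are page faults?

X: miss, frames (X)
P: miss, frames (X P)
X: hit
A: miss, evict X, frames (P A)
P: hit
A: hit
P: hit
Q: miss, evict P, frames (A Q)
A: hit
P: miss, evict A, frames (Q P)
K: miss, evict Q, frames (P K)
A: miss, evict P, frames (K A)
K: hit
A: hit
P: miss, evict K, frames (A P)
A: hit
Q: miss, evict A, frames (P Q)
A: miss, evict P, frames (Q A)
Page faults: 10.

10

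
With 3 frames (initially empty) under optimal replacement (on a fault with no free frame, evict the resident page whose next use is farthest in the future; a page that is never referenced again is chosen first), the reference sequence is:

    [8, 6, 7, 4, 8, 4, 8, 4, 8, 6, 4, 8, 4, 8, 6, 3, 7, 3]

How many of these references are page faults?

6

8 -> fault, frames [8]
6 -> fault, frames [8, 6]
7 -> fault, frames [8, 6, 7]
4 -> fault, evict 7, frames [8, 6, 4]
8 -> hit
4 -> hit
8 -> hit
4 -> hit
8 -> hit
6 -> hit
4 -> hit
8 -> hit
4 -> hit
8 -> hit
6 -> hit
3 -> fault, evict 4, frames [8, 6, 3]
7 -> fault, evict 6, frames [8, 3, 7]
3 -> hit
Page faults: 6.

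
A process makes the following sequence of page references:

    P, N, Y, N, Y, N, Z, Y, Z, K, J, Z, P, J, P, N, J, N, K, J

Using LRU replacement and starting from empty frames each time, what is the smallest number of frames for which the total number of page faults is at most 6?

f=1: 20 faults
f=2: 14 faults
f=3: 9 faults
f=4: 9 faults
f=5: 8 faults
f=6: 6 faults
Smallest f with faults ≤ 6 is 6.

6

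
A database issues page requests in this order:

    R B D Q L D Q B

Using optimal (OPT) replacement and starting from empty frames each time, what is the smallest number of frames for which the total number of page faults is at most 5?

f=1: 8 faults
f=2: 7 faults
f=3: 6 faults
f=4: 5 faults
f=5: 5 faults
Smallest f with faults ≤ 5 is 4.

4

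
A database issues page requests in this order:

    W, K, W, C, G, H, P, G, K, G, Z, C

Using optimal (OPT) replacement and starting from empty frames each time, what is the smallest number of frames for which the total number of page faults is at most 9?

2

f=1: 12 faults
f=2: 9 faults
f=3: 8 faults
f=4: 7 faults
f=5: 7 faults
f=6: 7 faults
f=7: 7 faults
Smallest f with faults ≤ 9 is 2.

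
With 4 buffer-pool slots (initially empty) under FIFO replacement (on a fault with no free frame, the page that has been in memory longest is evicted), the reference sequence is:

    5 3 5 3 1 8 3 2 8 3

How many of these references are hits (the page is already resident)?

5

5 → fault, frames [5]
3 → fault, frames [5, 3]
5 → hit
3 → hit
1 → fault, frames [5, 3, 1]
8 → fault, frames [5, 3, 1, 8]
3 → hit
2 → fault, evict 5, frames [3, 1, 8, 2]
8 → hit
3 → hit
Hits: 5.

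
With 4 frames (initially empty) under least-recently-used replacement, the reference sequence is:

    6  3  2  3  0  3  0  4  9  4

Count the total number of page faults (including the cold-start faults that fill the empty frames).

6 → fault, frames {6}
3 → fault, frames {6,3}
2 → fault, frames {6,3,2}
3 → hit
0 → fault, frames {6,2,3,0}
3 → hit
0 → hit
4 → fault, evict 6, frames {2,3,0,4}
9 → fault, evict 2, frames {3,0,4,9}
4 → hit
Page faults: 6.

6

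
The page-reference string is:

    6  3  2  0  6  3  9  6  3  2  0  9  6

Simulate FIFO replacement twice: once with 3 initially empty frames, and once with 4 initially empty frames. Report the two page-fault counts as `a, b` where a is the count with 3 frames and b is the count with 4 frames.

3 frames: F F F F F F F . . F F . F → 10 faults.
4 frames: F F F F . . F F F F F F F → 11 faults.
11 > 10: adding a frame increased faults — Belady's anomaly.

10, 11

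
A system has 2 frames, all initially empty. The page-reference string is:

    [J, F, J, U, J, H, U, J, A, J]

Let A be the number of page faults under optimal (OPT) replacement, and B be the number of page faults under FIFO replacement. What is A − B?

Under OPT: F F . F . F . F F . → 6 faults.
Under FIFO: F F . F F F F F F . → 8 faults.
A − B = 6 − 8 = -2.

-2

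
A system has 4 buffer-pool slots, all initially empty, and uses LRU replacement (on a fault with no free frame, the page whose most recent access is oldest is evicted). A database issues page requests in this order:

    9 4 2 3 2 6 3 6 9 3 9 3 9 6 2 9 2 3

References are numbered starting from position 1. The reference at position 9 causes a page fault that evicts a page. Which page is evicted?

4

pos 1: 9 -> miss, frames {9}
pos 2: 4 -> miss, frames {9,4}
pos 3: 2 -> miss, frames {9,4,2}
pos 4: 3 -> miss, frames {9,4,2,3}
pos 5: 2 -> hit
pos 6: 6 -> miss, evict 9, frames {4,3,2,6}
pos 7: 3 -> hit
pos 8: 6 -> hit
pos 9: 9 -> miss, evict 4, frames {2,3,6,9}
At position 9, page 4 is evicted.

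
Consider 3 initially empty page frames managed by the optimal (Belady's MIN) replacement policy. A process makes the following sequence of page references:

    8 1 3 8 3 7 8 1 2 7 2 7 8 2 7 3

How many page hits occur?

10

8 -> miss, frames (8)
1 -> miss, frames (8 1)
3 -> miss, frames (8 1 3)
8 -> hit
3 -> hit
7 -> miss, evict 3, frames (8 1 7)
8 -> hit
1 -> hit
2 -> miss, evict 1, frames (8 7 2)
7 -> hit
2 -> hit
7 -> hit
8 -> hit
2 -> hit
7 -> hit
3 -> miss, evict 2, frames (8 7 3)
Hits: 10.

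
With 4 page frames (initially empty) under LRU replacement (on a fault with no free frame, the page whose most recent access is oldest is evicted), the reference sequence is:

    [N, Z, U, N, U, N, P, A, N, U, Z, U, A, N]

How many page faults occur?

6

N -> miss, frames {N}
Z -> miss, frames {N,Z}
U -> miss, frames {N,Z,U}
N -> hit
U -> hit
N -> hit
P -> miss, frames {Z,U,N,P}
A -> miss, evict Z, frames {U,N,P,A}
N -> hit
U -> hit
Z -> miss, evict P, frames {A,N,U,Z}
U -> hit
A -> hit
N -> hit
Page faults: 6.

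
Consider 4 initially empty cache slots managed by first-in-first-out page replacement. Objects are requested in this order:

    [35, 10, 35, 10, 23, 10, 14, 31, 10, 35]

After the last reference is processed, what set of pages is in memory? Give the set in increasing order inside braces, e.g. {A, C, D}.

{14, 23, 31, 35}

35: miss, frames {35}
10: miss, frames {35,10}
35: hit
10: hit
23: miss, frames {35,10,23}
10: hit
14: miss, frames {35,10,23,14}
31: miss, evict 35, frames {10,23,14,31}
10: hit
35: miss, evict 10, frames {23,14,31,35}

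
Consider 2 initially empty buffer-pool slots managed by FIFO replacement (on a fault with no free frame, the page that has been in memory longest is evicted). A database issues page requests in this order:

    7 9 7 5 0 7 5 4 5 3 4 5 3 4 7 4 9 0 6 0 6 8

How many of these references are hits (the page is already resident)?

7

7 → fault, frames (7)
9 → fault, frames (7 9)
7 → hit
5 → fault, evict 7, frames (9 5)
0 → fault, evict 9, frames (5 0)
7 → fault, evict 5, frames (0 7)
5 → fault, evict 0, frames (7 5)
4 → fault, evict 7, frames (5 4)
5 → hit
3 → fault, evict 5, frames (4 3)
4 → hit
5 → fault, evict 4, frames (3 5)
3 → hit
4 → fault, evict 3, frames (5 4)
7 → fault, evict 5, frames (4 7)
4 → hit
9 → fault, evict 4, frames (7 9)
0 → fault, evict 7, frames (9 0)
6 → fault, evict 9, frames (0 6)
0 → hit
6 → hit
8 → fault, evict 0, frames (6 8)
Hits: 7.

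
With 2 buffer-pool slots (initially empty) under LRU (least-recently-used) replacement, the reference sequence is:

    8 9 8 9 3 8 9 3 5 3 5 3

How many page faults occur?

7

8: fault, frames (8)
9: fault, frames (8 9)
8: hit
9: hit
3: fault, evict 8, frames (9 3)
8: fault, evict 9, frames (3 8)
9: fault, evict 3, frames (8 9)
3: fault, evict 8, frames (9 3)
5: fault, evict 9, frames (3 5)
3: hit
5: hit
3: hit
Page faults: 7.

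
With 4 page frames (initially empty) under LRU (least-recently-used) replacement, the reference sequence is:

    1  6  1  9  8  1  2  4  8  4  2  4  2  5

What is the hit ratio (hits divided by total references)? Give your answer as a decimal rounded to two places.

0.50

1 -> fault, frames (1)
6 -> fault, frames (1 6)
1 -> hit
9 -> fault, frames (6 1 9)
8 -> fault, frames (6 1 9 8)
1 -> hit
2 -> fault, evict 6, frames (9 8 1 2)
4 -> fault, evict 9, frames (8 1 2 4)
8 -> hit
4 -> hit
2 -> hit
4 -> hit
2 -> hit
5 -> fault, evict 1, frames (8 4 2 5)
Hits: 7 of 14 references → 7/14 = 0.5000.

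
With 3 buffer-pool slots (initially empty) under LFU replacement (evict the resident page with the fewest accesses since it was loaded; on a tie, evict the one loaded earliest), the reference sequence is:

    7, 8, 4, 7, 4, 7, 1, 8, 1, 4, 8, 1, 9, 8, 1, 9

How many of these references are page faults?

12

7: fault, frames [7]
8: fault, frames [7, 8]
4: fault, frames [7, 8, 4]
7: hit
4: hit
7: hit
1: fault, evict 8, frames [7, 4, 1]
8: fault, evict 1, frames [7, 4, 8]
1: fault, evict 8, frames [7, 4, 1]
4: hit
8: fault, evict 1, frames [7, 4, 8]
1: fault, evict 8, frames [7, 4, 1]
9: fault, evict 1, frames [7, 4, 9]
8: fault, evict 9, frames [7, 4, 8]
1: fault, evict 8, frames [7, 4, 1]
9: fault, evict 1, frames [7, 4, 9]
Page faults: 12.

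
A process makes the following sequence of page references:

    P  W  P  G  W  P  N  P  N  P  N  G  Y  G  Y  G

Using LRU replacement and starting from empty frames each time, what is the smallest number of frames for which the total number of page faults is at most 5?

f=1: 16 faults
f=2: 8 faults
f=3: 6 faults
f=4: 5 faults
f=5: 5 faults
Smallest f with faults ≤ 5 is 4.

4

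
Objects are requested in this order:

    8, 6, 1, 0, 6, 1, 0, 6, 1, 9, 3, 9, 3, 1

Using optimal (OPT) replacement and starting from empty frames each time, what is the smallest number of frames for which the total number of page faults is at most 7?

3

f=1: 14 faults
f=2: 9 faults
f=3: 6 faults
f=4: 6 faults
f=5: 6 faults
f=6: 6 faults
Smallest f with faults ≤ 7 is 3.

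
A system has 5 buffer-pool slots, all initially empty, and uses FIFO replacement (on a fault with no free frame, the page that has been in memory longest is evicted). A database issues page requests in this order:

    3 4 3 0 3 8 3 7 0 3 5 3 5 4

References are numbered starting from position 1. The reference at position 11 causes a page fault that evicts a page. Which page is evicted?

pos 1: 3 -> miss, frames (3)
pos 2: 4 -> miss, frames (3 4)
pos 3: 3 -> hit
pos 4: 0 -> miss, frames (3 4 0)
pos 5: 3 -> hit
pos 6: 8 -> miss, frames (3 4 0 8)
pos 7: 3 -> hit
pos 8: 7 -> miss, frames (3 4 0 8 7)
pos 9: 0 -> hit
pos 10: 3 -> hit
pos 11: 5 -> miss, evict 3, frames (4 0 8 7 5)
At position 11, page 3 is evicted.

3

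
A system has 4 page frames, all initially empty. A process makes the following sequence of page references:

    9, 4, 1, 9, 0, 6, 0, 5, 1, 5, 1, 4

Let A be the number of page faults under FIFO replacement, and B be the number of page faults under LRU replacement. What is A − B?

-1

Under FIFO: F F F . F F . F . . . F → 7 faults.
Under LRU: F F F . F F . F F . . F → 8 faults.
A − B = 7 − 8 = -1.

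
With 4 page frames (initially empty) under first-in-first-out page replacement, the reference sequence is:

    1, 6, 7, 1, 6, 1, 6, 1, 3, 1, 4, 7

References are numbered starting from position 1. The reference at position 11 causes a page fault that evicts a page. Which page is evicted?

1

pos 1: 1 → miss, frames (1)
pos 2: 6 → miss, frames (1 6)
pos 3: 7 → miss, frames (1 6 7)
pos 4: 1 → hit
pos 5: 6 → hit
pos 6: 1 → hit
pos 7: 6 → hit
pos 8: 1 → hit
pos 9: 3 → miss, frames (1 6 7 3)
pos 10: 1 → hit
pos 11: 4 → miss, evict 1, frames (6 7 3 4)
At position 11, page 1 is evicted.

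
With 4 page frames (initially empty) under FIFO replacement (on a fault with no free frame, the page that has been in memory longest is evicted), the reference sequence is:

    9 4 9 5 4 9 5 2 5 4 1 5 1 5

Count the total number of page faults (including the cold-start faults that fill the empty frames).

9 -> miss, frames {9}
4 -> miss, frames {9,4}
9 -> hit
5 -> miss, frames {9,4,5}
4 -> hit
9 -> hit
5 -> hit
2 -> miss, frames {9,4,5,2}
5 -> hit
4 -> hit
1 -> miss, evict 9, frames {4,5,2,1}
5 -> hit
1 -> hit
5 -> hit
Page faults: 5.

5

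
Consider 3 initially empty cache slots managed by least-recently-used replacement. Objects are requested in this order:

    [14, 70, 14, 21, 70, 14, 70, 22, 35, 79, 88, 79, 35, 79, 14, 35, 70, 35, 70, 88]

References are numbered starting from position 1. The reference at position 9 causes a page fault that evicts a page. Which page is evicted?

pos 1: 14: miss, frames [14]
pos 2: 70: miss, frames [14, 70]
pos 3: 14: hit
pos 4: 21: miss, frames [70, 14, 21]
pos 5: 70: hit
pos 6: 14: hit
pos 7: 70: hit
pos 8: 22: miss, evict 21, frames [14, 70, 22]
pos 9: 35: miss, evict 14, frames [70, 22, 35]
At position 9, page 14 is evicted.

14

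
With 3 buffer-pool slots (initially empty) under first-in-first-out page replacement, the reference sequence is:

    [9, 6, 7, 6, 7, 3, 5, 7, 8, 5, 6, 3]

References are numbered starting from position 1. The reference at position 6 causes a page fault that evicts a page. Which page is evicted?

9

pos 1: 9 → fault, frames (9)
pos 2: 6 → fault, frames (9 6)
pos 3: 7 → fault, frames (9 6 7)
pos 4: 6 → hit
pos 5: 7 → hit
pos 6: 3 → fault, evict 9, frames (6 7 3)
At position 6, page 9 is evicted.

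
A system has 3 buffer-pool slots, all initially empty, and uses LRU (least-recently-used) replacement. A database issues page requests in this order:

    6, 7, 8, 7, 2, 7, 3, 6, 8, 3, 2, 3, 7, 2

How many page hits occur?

5

6 -> miss, frames {6}
7 -> miss, frames {6,7}
8 -> miss, frames {6,7,8}
7 -> hit
2 -> miss, evict 6, frames {8,7,2}
7 -> hit
3 -> miss, evict 8, frames {2,7,3}
6 -> miss, evict 2, frames {7,3,6}
8 -> miss, evict 7, frames {3,6,8}
3 -> hit
2 -> miss, evict 6, frames {8,3,2}
3 -> hit
7 -> miss, evict 8, frames {2,3,7}
2 -> hit
Hits: 5.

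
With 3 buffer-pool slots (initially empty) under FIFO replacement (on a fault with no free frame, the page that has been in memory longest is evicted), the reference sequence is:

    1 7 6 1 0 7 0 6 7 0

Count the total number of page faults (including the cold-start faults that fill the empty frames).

1 -> fault, frames (1)
7 -> fault, frames (1 7)
6 -> fault, frames (1 7 6)
1 -> hit
0 -> fault, evict 1, frames (7 6 0)
7 -> hit
0 -> hit
6 -> hit
7 -> hit
0 -> hit
Page faults: 4.

4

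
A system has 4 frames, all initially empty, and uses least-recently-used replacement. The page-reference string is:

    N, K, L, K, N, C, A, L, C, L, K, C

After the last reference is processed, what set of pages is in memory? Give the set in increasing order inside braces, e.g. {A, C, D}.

N → fault, frames (N)
K → fault, frames (N K)
L → fault, frames (N K L)
K → hit
N → hit
C → fault, frames (L K N C)
A → fault, evict L, frames (K N C A)
L → fault, evict K, frames (N C A L)
C → hit
L → hit
K → fault, evict N, frames (A C L K)
C → hit

{A, C, K, L}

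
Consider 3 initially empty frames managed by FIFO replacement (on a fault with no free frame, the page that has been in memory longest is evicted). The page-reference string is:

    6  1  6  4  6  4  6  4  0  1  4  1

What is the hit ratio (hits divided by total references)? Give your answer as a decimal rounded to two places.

6 -> miss, frames (6)
1 -> miss, frames (6 1)
6 -> hit
4 -> miss, frames (6 1 4)
6 -> hit
4 -> hit
6 -> hit
4 -> hit
0 -> miss, evict 6, frames (1 4 0)
1 -> hit
4 -> hit
1 -> hit
Hits: 8 of 12 references → 8/12 = 0.6667.

0.67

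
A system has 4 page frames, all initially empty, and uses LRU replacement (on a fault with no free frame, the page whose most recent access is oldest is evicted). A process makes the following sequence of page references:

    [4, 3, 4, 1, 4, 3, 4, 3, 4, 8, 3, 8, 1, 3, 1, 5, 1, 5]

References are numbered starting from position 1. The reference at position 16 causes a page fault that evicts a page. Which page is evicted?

pos 1: 4 → miss, frames {4}
pos 2: 3 → miss, frames {4,3}
pos 3: 4 → hit
pos 4: 1 → miss, frames {3,4,1}
pos 5: 4 → hit
pos 6: 3 → hit
pos 7: 4 → hit
pos 8: 3 → hit
pos 9: 4 → hit
pos 10: 8 → miss, frames {1,3,4,8}
pos 11: 3 → hit
pos 12: 8 → hit
pos 13: 1 → hit
pos 14: 3 → hit
pos 15: 1 → hit
pos 16: 5 → miss, evict 4, frames {8,3,1,5}
At position 16, page 4 is evicted.

4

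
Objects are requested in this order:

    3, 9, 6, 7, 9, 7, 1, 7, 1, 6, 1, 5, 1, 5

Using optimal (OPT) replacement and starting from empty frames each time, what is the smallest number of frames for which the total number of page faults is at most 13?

2

f=1: 14 faults
f=2: 7 faults
f=3: 6 faults
f=4: 6 faults
f=5: 6 faults
f=6: 6 faults
Smallest f with faults ≤ 13 is 2.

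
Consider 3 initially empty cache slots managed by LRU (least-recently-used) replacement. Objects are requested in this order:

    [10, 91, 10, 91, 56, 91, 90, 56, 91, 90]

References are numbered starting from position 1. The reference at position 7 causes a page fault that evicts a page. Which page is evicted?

pos 1: 10 -> miss, frames [10]
pos 2: 91 -> miss, frames [10, 91]
pos 3: 10 -> hit
pos 4: 91 -> hit
pos 5: 56 -> miss, frames [10, 91, 56]
pos 6: 91 -> hit
pos 7: 90 -> miss, evict 10, frames [56, 91, 90]
At position 7, page 10 is evicted.

10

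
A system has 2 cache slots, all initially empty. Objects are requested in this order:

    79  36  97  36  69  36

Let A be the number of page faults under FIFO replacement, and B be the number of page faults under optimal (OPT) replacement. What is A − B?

1

Under FIFO: F F F . F F → 5 faults.
Under OPT: F F F . F . → 4 faults.
A − B = 5 − 4 = 1.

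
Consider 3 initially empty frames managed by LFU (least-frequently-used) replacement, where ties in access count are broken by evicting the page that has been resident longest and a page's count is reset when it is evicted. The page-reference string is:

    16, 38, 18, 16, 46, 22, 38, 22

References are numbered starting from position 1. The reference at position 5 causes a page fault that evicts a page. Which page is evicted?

38

pos 1: 16 → miss, frames {16}
pos 2: 38 → miss, frames {16,38}
pos 3: 18 → miss, frames {16,38,18}
pos 4: 16 → hit
pos 5: 46 → miss, evict 38, frames {16,18,46}
At position 5, page 38 is evicted.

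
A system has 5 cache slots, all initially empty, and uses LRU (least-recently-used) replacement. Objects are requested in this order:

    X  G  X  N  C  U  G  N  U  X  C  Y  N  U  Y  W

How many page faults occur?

X -> miss, frames (X)
G -> miss, frames (X G)
X -> hit
N -> miss, frames (G X N)
C -> miss, frames (G X N C)
U -> miss, frames (G X N C U)
G -> hit
N -> hit
U -> hit
X -> hit
C -> hit
Y -> miss, evict G, frames (N U X C Y)
N -> hit
U -> hit
Y -> hit
W -> miss, evict X, frames (C N U Y W)
Page faults: 7.

7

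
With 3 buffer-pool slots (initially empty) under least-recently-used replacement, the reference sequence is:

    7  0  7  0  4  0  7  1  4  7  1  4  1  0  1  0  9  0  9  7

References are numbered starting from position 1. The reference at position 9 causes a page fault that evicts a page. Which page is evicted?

0

pos 1: 7 -> fault, frames {7}
pos 2: 0 -> fault, frames {7,0}
pos 3: 7 -> hit
pos 4: 0 -> hit
pos 5: 4 -> fault, frames {7,0,4}
pos 6: 0 -> hit
pos 7: 7 -> hit
pos 8: 1 -> fault, evict 4, frames {0,7,1}
pos 9: 4 -> fault, evict 0, frames {7,1,4}
At position 9, page 0 is evicted.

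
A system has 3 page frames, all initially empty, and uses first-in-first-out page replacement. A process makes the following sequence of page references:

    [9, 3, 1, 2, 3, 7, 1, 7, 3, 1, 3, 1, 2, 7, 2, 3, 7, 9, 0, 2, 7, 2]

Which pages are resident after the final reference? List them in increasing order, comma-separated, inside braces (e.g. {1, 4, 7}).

9 -> fault, frames {9}
3 -> fault, frames {9,3}
1 -> fault, frames {9,3,1}
2 -> fault, evict 9, frames {3,1,2}
3 -> hit
7 -> fault, evict 3, frames {1,2,7}
1 -> hit
7 -> hit
3 -> fault, evict 1, frames {2,7,3}
1 -> fault, evict 2, frames {7,3,1}
3 -> hit
1 -> hit
2 -> fault, evict 7, frames {3,1,2}
7 -> fault, evict 3, frames {1,2,7}
2 -> hit
3 -> fault, evict 1, frames {2,7,3}
7 -> hit
9 -> fault, evict 2, frames {7,3,9}
0 -> fault, evict 7, frames {3,9,0}
2 -> fault, evict 3, frames {9,0,2}
7 -> fault, evict 9, frames {0,2,7}
2 -> hit

{0, 2, 7}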